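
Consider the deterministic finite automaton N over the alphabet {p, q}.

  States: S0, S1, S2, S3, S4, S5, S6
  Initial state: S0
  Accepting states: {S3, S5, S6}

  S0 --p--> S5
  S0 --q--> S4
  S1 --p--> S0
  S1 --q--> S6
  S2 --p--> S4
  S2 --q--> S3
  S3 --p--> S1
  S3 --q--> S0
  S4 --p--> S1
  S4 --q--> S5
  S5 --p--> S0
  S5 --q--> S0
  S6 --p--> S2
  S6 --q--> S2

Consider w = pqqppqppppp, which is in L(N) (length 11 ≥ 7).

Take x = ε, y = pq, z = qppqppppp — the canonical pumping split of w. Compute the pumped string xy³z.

pqpqpqqppqppppp

xy^3z = ε·pq·pq·pq·qppqppppp = pqpqpqqppqppppp.
Reading y = pq takes N from S0 back to S0, so after x·y·y·y the machine is still in S0, and z then leads to the accepting state S5. Hence pqpqpqqppqppppp ∈ L(N).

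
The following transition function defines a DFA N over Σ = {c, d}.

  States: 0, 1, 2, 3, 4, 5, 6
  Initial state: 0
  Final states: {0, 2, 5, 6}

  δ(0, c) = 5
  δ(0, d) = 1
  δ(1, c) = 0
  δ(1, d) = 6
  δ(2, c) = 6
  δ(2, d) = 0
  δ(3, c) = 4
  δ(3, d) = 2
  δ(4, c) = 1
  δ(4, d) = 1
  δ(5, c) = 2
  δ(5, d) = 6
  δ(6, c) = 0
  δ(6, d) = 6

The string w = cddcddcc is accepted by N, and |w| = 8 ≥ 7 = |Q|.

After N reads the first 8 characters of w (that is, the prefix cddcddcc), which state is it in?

5

State sequence: 0 -c-> 5 -d-> 6 -d-> 6 -c-> 0 -d-> 1 -d-> 6 -c-> 0 -c-> 5

After reading 8 characters, N is in state 5.
(This kind of state-tracing is the core of the pumping-lemma construction: with 7 states, pigeonhole forces a repeat within the first 7 steps.)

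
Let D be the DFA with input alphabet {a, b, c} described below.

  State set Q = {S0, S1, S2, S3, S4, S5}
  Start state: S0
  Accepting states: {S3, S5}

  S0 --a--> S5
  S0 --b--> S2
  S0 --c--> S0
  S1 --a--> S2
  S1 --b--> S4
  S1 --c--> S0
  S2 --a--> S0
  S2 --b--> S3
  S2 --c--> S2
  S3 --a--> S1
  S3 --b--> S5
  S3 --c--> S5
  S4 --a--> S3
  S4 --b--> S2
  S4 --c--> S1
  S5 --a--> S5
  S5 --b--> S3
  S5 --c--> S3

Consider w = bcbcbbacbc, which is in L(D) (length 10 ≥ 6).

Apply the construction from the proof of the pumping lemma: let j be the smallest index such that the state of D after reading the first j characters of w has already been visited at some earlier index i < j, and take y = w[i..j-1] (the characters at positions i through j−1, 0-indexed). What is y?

c

State sequence: S0 -b-> S2 -c-> S2 -b-> S3 -c-> S5 -b-> S3 -b-> S5 -a-> S5 -c-> S3 -b-> S5 -c-> S3
First repeat at step 2: S2 was already visited.

So i = 1, j = 2, giving x = w[0:1] = b, y = w[1:2] = c, z = w[2:10] = bcbbacbc.
Check: |xy| = 2 ≤ 6 and |y| = 1 ≥ 1. Reading y takes D from S2 back to S2, so every xyⁱz is accepted.
Pumping length from the standard proof: p = 6 (the number of states). The repeated state found above gives |xy| = j ≤ 6 and |y| = j − i ≥ 1.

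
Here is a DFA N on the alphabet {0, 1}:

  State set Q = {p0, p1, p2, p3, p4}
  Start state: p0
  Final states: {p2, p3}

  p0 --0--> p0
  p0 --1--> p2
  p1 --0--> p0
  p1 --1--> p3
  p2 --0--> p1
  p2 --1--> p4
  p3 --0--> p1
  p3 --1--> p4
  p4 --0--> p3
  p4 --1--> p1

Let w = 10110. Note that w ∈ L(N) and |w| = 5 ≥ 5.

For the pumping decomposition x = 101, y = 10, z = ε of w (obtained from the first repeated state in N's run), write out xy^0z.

xy⁰z = xz = 101·ε = 101.
Reading y = 10 takes N from p3 back to p3, so after x the machine is still in p3, and z then leads to the accepting state p3. Hence 101 ∈ L(N).

101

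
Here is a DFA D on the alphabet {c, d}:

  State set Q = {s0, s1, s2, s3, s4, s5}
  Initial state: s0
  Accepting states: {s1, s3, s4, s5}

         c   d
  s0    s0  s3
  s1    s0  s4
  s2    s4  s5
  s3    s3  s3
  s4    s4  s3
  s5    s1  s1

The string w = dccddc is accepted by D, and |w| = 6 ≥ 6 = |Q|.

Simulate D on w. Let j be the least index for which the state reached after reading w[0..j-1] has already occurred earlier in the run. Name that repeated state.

State sequence: s0 -d-> s3 -c-> s3 -c-> s3 -d-> s3 -d-> s3 -c-> s3
First repeat at step 2: s3 was already visited.

The earliest repeat is at step j = 2: D is in s3, which it already visited at step i = 1.

s3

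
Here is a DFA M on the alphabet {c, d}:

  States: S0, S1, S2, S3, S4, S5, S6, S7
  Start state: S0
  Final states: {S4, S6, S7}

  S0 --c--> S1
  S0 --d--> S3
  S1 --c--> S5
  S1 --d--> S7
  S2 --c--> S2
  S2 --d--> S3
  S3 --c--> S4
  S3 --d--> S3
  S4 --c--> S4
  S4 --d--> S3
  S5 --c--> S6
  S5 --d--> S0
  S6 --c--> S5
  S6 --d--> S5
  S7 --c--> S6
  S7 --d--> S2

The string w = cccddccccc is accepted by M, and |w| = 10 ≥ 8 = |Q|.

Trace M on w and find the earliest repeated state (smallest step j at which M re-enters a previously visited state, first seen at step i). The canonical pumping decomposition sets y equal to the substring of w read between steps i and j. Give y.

State sequence: S0 -c-> S1 -c-> S5 -c-> S6 -d-> S5 -d-> S0 -c-> S1 -c-> S5 -c-> S6 -c-> S5 -c-> S6
First repeat at step 4: S5 was already visited.

So i = 2, j = 4, giving x = w[0:2] = cc, y = w[2:4] = cd, z = w[4:10] = dccccc.
Check: |xy| = 4 ≤ 8 and |y| = 2 ≥ 1. Reading y takes M from S5 back to S5, so every xyⁱz is accepted.
With |Q| = 8, pigeonhole forces a state repeat no later than step 8; the substring read between the first and second visits to that state can be pumped.

cd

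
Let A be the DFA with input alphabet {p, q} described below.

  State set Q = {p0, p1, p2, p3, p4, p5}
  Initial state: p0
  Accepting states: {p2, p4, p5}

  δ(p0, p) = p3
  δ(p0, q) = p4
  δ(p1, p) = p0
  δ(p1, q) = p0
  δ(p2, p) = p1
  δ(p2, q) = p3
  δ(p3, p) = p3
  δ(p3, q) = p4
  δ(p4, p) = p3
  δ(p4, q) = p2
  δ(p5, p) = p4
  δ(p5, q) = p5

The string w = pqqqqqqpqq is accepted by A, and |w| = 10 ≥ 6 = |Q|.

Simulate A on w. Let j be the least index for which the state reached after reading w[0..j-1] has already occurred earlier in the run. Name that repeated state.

p3

Run of A on w = p q q q q q q p q q:
  step 0: p0  (start)
  step 1: p3  (read p: p0→p3)
  step 2: p4  (read q: p3→p4)
  step 3: p2  (read q: p4→p2)
  step 4: p3  (read q: p2→p3)   ← first repeat (p3 seen earlier)
  step 5: p4  (read q: p3→p4)
  step 6: p2  (read q: p4→p2)
  step 7: p3  (read q: p2→p3)
  step 8: p3  (read p: p3→p3)
  step 9: p4  (read q: p3→p4)
  step 10: p2  (read q: p4→p2)

The earliest repeat is at step j = 4: A is in p3, which it already visited at step i = 1.
Since A has 6 states, any run of length ≥ 6 visits 6+1 states, so by pigeonhole some state repeats within the first 6 steps — that repeat gives the pumpable loop.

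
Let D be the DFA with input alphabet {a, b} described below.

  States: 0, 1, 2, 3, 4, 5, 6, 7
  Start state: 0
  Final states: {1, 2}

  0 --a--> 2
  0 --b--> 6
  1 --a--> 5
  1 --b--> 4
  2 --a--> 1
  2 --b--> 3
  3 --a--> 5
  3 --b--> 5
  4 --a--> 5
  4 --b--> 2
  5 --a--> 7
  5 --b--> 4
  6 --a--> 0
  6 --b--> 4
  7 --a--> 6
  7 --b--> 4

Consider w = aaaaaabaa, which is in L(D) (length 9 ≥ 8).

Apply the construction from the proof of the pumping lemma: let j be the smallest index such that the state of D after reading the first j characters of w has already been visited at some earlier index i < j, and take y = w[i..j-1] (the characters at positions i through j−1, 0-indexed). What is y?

aaaaaa

State sequence: 0 -a-> 2 -a-> 1 -a-> 5 -a-> 7 -a-> 6 -a-> 0 -b-> 6 -a-> 0 -a-> 2
First repeat at step 6: 0 was already visited.

So i = 0, j = 6, giving x = w[0:0] = ε, y = w[0:6] = aaaaaa, z = w[6:9] = baa.
Check: |xy| = 6 ≤ 8 and |y| = 6 ≥ 1. Reading y takes D from 0 back to 0, so every xyⁱz is accepted.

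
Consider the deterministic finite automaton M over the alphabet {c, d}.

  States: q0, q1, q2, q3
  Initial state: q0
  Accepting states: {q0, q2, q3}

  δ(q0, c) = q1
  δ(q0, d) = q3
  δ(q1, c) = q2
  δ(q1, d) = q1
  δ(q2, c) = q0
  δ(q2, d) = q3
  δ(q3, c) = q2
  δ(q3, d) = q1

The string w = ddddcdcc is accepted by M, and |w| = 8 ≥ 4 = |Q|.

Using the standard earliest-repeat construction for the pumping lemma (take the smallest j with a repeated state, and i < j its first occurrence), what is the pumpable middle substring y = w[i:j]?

State sequence: q0 -d-> q3 -d-> q1 -d-> q1 -d-> q1 -c-> q2 -d-> q3 -c-> q2 -c-> q0
First repeat at step 3: q1 was already visited.

So i = 2, j = 3, giving x = w[0:2] = dd, y = w[2:3] = d, z = w[3:8] = dcdcc.
Check: |xy| = 3 ≤ 4 and |y| = 1 ≥ 1. Reading y takes M from q1 back to q1, so every xyⁱz is accepted.
Pumping length from the standard proof: p = 4 (the number of states). The repeated state found above gives |xy| = j ≤ 4 and |y| = j − i ≥ 1.

d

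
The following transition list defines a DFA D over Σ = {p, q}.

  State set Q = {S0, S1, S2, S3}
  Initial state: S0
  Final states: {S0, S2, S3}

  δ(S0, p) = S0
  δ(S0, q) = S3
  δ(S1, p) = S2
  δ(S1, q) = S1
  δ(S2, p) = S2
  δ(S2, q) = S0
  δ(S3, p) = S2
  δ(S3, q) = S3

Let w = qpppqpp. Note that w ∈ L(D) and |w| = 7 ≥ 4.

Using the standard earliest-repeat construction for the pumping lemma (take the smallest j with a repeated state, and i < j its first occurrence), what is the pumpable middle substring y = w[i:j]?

p

State sequence: S0 -q-> S3 -p-> S2 -p-> S2 -p-> S2 -q-> S0 -p-> S0 -p-> S0
First repeat at step 3: S2 was already visited.

So i = 2, j = 3, giving x = w[0:2] = qp, y = w[2:3] = p, z = w[3:7] = pqpp.
Check: |xy| = 3 ≤ 4 and |y| = 1 ≥ 1. Reading y takes D from S2 back to S2, so every xyⁱz is accepted.
Since D has 4 states, any run of length ≥ 4 visits 4+1 states, so by pigeonhole some state repeats within the first 4 steps — that repeat gives the pumpable loop.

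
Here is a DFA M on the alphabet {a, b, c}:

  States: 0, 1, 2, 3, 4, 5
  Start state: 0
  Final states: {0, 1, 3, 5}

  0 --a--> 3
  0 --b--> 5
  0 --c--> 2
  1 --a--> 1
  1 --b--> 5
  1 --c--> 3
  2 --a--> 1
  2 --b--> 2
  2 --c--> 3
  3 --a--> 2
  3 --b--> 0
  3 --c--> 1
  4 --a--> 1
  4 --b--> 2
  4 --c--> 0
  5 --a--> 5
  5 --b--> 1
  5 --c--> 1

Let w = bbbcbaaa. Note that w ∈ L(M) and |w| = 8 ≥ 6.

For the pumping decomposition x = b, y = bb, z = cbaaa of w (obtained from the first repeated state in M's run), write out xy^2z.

bbbbbcbaaa

xy^2z = b·bb·bb·cbaaa = bbbbbcbaaa.
Reading y = bb takes M from 5 back to 5, so after x·y·y the machine is still in 5, and z then leads to the accepting state 5. Hence bbbbbcbaaa ∈ L(M).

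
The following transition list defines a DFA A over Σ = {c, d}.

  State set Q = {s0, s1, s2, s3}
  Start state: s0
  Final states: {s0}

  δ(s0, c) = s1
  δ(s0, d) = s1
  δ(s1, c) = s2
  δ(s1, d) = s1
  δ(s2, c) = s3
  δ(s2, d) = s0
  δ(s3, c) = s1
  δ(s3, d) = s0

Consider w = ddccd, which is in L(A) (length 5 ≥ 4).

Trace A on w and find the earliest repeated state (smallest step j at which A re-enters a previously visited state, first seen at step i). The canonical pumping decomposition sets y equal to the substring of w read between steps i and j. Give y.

d

Run of A on w = d d c c d:
  step 0: s0  (start)
  step 1: s1  (read d: s0→s1)
  step 2: s1  (read d: s1→s1)   ← first repeat (s1 seen earlier)
  step 3: s2  (read c: s1→s2)
  step 4: s3  (read c: s2→s3)
  step 5: s0  (read d: s3→s0)

So i = 1, j = 2, giving x = w[0:1] = d, y = w[1:2] = d, z = w[2:5] = ccd.
Check: |xy| = 2 ≤ 4 and |y| = 1 ≥ 1. Reading y takes A from s1 back to s1, so every xyⁱz is accepted.
The DFA has 4 states, so the proof of the pumping lemma guarantees a repeated state among the first 4+1 visited; the segment between the two visits is the pumpable y.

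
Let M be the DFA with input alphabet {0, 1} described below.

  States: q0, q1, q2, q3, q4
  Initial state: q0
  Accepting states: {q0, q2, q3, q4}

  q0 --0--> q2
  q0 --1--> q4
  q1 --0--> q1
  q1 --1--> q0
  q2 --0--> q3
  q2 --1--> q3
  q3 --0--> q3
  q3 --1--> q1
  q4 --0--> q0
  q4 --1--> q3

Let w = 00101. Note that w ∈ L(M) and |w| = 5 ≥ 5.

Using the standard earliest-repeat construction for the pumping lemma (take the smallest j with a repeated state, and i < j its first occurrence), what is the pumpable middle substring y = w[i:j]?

Run of M on w = 0 0 1 0 1:
  step 0: q0  (start)
  step 1: q2  (read 0: q0→q2)
  step 2: q3  (read 0: q2→q3)
  step 3: q1  (read 1: q3→q1)
  step 4: q1  (read 0: q1→q1)   ← first repeat (q1 seen earlier)
  step 5: q0  (read 1: q1→q0)

So i = 3, j = 4, giving x = w[0:3] = 001, y = w[3:4] = 0, z = w[4:5] = 1.
Check: |xy| = 4 ≤ 5 and |y| = 1 ≥ 1. Reading y takes M from q1 back to q1, so every xyⁱz is accepted.
With |Q| = 5, pigeonhole forces a state repeat no later than step 5; the substring read between the first and second visits to that state can be pumped.

0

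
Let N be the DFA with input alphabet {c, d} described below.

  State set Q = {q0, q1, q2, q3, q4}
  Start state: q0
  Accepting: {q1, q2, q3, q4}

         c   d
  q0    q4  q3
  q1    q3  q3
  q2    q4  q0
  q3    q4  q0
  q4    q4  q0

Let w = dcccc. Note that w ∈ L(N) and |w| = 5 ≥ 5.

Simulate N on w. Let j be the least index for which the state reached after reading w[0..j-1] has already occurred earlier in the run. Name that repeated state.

Run of N on w = d c c c c:
  step 0: q0  (start)
  step 1: q3  (read d: q0→q3)
  step 2: q4  (read c: q3→q4)
  step 3: q4  (read c: q4→q4)   ← first repeat (q4 seen earlier)
  step 4: q4  (read c: q4→q4)
  step 5: q4  (read c: q4→q4)

The earliest repeat is at step j = 3: N is in q4, which it already visited at step i = 2.
The DFA has 5 states, so the proof of the pumping lemma guarantees a repeated state among the first 5+1 visited; the segment between the two visits is the pumpable y.

q4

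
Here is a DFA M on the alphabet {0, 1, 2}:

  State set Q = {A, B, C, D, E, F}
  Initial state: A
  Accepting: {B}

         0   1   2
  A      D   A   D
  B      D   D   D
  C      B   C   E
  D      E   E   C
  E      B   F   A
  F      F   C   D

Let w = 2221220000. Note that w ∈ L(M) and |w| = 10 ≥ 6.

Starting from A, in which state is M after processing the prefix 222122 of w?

Run of M on the first 6 characters of w = 2 2 2 1 2 2:
  step 0: A  (start)
  step 1: D  (read 2: A→D)
  step 2: C  (read 2: D→C)
  step 3: E  (read 2: C→E)
  step 4: F  (read 1: E→F)
  step 5: D  (read 2: F→D)
  step 6: C  (read 2: D→C)

After reading 6 characters, M is in state C.
(This kind of state-tracing is the core of the pumping-lemma construction: with 6 states, pigeonhole forces a repeat within the first 6 steps.)

C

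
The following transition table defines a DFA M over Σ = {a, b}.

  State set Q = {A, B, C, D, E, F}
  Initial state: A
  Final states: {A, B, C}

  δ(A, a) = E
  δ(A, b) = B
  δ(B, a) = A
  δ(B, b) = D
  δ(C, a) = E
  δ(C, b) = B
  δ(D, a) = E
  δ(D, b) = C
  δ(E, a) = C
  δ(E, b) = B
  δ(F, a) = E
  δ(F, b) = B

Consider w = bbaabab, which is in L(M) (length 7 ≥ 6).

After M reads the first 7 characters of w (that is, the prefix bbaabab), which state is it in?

Run of M on the first 7 characters of w = b b a a b a b:
  step 0: A  (start)
  step 1: B  (read b: A→B)
  step 2: D  (read b: B→D)
  step 3: E  (read a: D→E)
  step 4: C  (read a: E→C)
  step 5: B  (read b: C→B)
  step 6: A  (read a: B→A)
  step 7: B  (read b: A→B)

After reading 7 characters, M is in state B.

B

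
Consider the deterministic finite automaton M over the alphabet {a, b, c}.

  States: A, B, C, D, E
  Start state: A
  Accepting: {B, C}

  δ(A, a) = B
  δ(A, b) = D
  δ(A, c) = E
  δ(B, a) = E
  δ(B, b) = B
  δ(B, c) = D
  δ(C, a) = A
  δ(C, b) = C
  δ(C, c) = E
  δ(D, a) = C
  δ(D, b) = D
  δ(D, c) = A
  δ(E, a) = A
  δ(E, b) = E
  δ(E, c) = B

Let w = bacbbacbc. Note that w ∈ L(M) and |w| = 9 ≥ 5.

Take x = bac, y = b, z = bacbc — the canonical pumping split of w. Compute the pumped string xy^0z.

xy⁰z = xz = bac·bacbc = bacbacbc.
Reading y = b takes M from E back to E, so after x the machine is still in E, and z then leads to the accepting state B. Hence bacbacbc ∈ L(M).

bacbacbc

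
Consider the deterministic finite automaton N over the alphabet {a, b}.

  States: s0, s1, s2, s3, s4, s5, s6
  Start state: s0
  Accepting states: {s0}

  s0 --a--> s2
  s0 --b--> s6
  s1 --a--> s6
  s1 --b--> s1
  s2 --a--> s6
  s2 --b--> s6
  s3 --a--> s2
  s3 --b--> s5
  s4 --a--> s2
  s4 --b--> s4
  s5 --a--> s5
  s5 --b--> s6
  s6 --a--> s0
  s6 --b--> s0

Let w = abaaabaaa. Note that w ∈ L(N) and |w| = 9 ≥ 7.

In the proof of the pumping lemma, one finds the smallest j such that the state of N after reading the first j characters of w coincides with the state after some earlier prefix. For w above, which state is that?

s0

State sequence: s0 -a-> s2 -b-> s6 -a-> s0 -a-> s2 -a-> s6 -b-> s0 -a-> s2 -a-> s6 -a-> s0
First repeat at step 3: s0 was already visited.

The earliest repeat is at step j = 3: N is in s0, which it already visited at step i = 0.
Pumping length from the standard proof: p = 7 (the number of states). The repeated state found above gives |xy| = j ≤ 7 and |y| = j − i ≥ 1.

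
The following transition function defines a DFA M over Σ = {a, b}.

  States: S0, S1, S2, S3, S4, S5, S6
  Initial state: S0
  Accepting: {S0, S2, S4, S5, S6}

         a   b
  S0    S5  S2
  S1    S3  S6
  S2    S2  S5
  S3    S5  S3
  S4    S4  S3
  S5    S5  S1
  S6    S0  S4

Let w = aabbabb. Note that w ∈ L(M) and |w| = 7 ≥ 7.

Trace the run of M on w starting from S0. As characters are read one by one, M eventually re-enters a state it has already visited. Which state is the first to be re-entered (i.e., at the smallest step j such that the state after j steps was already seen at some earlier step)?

S5

State sequence: S0 -a-> S5 -a-> S5 -b-> S1 -b-> S6 -a-> S0 -b-> S2 -b-> S5
First repeat at step 2: S5 was already visited.

The earliest repeat is at step j = 2: M is in S5, which it already visited at step i = 1.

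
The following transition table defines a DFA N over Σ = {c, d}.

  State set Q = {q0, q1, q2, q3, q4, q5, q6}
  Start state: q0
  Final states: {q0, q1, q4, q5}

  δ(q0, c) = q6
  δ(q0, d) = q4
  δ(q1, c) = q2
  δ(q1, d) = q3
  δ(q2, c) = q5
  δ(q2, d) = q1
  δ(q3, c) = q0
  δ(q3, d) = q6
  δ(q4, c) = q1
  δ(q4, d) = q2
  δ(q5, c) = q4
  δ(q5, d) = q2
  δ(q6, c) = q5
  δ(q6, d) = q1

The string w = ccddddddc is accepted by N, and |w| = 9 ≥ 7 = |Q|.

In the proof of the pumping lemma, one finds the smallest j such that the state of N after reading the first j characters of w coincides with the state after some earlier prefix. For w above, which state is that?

Run of N on w = c c d d d d d d c:
  step 0: q0  (start)
  step 1: q6  (read c: q0→q6)
  step 2: q5  (read c: q6→q5)
  step 3: q2  (read d: q5→q2)
  step 4: q1  (read d: q2→q1)
  step 5: q3  (read d: q1→q3)
  step 6: q6  (read d: q3→q6)   ← first repeat (q6 seen earlier)
  step 7: q1  (read d: q6→q1)
  step 8: q3  (read d: q1→q3)
  step 9: q0  (read c: q3→q0)

The earliest repeat is at step j = 6: N is in q6, which it already visited at step i = 1.

q6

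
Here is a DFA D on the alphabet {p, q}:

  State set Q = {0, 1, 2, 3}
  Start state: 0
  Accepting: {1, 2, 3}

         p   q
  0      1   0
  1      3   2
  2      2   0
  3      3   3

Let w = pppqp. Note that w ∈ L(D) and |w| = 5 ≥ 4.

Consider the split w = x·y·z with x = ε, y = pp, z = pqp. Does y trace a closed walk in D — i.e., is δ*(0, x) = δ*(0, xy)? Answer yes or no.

no

Run of D on the first 2 characters of w = p p:
  step 0: 0  (start)
  step 1: 1  (read p: 0→1)
  step 2: 3  (read p: 1→3)

After x (step 0): 0. After xy (step 2): 3.
They differ (0 ≠ 3), so y is not a cycle from the state after x; this split is not the one the pumping-lemma construction produces, and pumping y need not keep the string in L(D).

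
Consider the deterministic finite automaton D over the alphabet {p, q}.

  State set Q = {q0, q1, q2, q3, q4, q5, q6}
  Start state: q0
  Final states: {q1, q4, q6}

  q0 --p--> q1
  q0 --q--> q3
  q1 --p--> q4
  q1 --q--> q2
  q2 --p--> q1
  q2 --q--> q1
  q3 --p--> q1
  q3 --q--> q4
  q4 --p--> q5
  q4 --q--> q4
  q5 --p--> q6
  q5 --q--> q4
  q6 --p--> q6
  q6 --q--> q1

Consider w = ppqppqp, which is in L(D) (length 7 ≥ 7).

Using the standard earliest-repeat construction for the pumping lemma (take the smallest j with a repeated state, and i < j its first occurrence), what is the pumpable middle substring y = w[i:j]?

q

Run of D on w = p p q p p q p:
  step 0: q0  (start)
  step 1: q1  (read p: q0→q1)
  step 2: q4  (read p: q1→q4)
  step 3: q4  (read q: q4→q4)   ← first repeat (q4 seen earlier)
  step 4: q5  (read p: q4→q5)
  step 5: q6  (read p: q5→q6)
  step 6: q1  (read q: q6→q1)
  step 7: q4  (read p: q1→q4)

So i = 2, j = 3, giving x = w[0:2] = pp, y = w[2:3] = q, z = w[3:7] = ppqp.
Check: |xy| = 3 ≤ 7 and |y| = 1 ≥ 1. Reading y takes D from q4 back to q4, so every xyⁱz is accepted.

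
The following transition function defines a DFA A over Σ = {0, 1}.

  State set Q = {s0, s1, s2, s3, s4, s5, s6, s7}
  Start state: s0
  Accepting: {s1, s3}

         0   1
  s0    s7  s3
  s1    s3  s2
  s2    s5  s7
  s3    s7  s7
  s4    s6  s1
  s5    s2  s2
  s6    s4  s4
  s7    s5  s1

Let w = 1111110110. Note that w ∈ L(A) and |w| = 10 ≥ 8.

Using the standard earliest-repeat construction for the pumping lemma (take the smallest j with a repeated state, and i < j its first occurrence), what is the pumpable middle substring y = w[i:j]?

111

State sequence: s0 -1-> s3 -1-> s7 -1-> s1 -1-> s2 -1-> s7 -1-> s1 -0-> s3 -1-> s7 -1-> s1 -0-> s3
First repeat at step 5: s7 was already visited.

So i = 2, j = 5, giving x = w[0:2] = 11, y = w[2:5] = 111, z = w[5:10] = 10110.
Check: |xy| = 5 ≤ 8 and |y| = 3 ≥ 1. Reading y takes A from s7 back to s7, so every xyⁱz is accepted.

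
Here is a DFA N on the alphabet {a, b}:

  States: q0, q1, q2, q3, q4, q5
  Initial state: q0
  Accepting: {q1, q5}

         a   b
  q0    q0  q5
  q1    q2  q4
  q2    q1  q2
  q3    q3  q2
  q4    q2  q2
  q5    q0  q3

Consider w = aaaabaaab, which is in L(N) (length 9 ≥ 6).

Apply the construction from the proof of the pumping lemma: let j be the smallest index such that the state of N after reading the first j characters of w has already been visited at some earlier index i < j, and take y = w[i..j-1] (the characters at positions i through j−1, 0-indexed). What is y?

a

State sequence: q0 -a-> q0 -a-> q0 -a-> q0 -a-> q0 -b-> q5 -a-> q0 -a-> q0 -a-> q0 -b-> q5
First repeat at step 1: q0 was already visited.

So i = 0, j = 1, giving x = w[0:0] = ε, y = w[0:1] = a, z = w[1:9] = aaabaaab.
Check: |xy| = 1 ≤ 6 and |y| = 1 ≥ 1. Reading y takes N from q0 back to q0, so every xyⁱz is accepted.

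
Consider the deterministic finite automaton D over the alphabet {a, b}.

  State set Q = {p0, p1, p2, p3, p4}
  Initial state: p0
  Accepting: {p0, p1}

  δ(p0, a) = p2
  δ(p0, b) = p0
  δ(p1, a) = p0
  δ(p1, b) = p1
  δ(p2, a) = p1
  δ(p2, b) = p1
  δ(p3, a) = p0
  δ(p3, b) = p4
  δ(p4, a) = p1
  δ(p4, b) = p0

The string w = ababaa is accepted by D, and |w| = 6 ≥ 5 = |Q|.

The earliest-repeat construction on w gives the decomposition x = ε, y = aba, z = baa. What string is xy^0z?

baa

xy⁰z = xz = ε·baa = baa.
Reading y = aba takes D from p0 back to p0, so after x the machine is still in p0, and z then leads to the accepting state p1. Hence baa ∈ L(D).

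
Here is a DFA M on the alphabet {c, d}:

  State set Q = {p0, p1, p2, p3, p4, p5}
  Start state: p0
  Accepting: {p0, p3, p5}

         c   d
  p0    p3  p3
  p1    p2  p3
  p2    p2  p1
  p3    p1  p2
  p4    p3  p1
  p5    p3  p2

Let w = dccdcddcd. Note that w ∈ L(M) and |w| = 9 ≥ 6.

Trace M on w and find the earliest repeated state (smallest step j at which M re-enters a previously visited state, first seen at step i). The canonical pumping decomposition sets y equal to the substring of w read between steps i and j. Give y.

cd

State sequence: p0 -d-> p3 -c-> p1 -c-> p2 -d-> p1 -c-> p2 -d-> p1 -d-> p3 -c-> p1 -d-> p3
First repeat at step 4: p1 was already visited.

So i = 2, j = 4, giving x = w[0:2] = dc, y = w[2:4] = cd, z = w[4:9] = cddcd.
Check: |xy| = 4 ≤ 6 and |y| = 2 ≥ 1. Reading y takes M from p1 back to p1, so every xyⁱz is accepted.
Since M has 6 states, any run of length ≥ 6 visits 6+1 states, so by pigeonhole some state repeats within the first 6 steps — that repeat gives the pumpable loop.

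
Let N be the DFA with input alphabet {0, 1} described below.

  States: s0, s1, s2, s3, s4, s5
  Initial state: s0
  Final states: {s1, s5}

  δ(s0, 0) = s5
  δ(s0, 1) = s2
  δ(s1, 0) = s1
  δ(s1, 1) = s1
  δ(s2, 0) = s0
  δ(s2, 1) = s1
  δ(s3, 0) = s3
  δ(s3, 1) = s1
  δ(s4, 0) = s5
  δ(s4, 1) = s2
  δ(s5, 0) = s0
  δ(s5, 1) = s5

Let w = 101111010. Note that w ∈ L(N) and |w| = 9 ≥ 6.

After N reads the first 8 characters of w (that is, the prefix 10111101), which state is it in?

s1

Run of N on the first 8 characters of w = 1 0 1 1 1 1 0 1:
  step 0: s0  (start)
  step 1: s2  (read 1: s0→s2)
  step 2: s0  (read 0: s2→s0)
  step 3: s2  (read 1: s0→s2)
  step 4: s1  (read 1: s2→s1)
  step 5: s1  (read 1: s1→s1)
  step 6: s1  (read 1: s1→s1)
  step 7: s1  (read 0: s1→s1)
  step 8: s1  (read 1: s1→s1)

After reading 8 characters, N is in state s1.
(This kind of state-tracing is the core of the pumping-lemma construction: with 6 states, pigeonhole forces a repeat within the first 6 steps.)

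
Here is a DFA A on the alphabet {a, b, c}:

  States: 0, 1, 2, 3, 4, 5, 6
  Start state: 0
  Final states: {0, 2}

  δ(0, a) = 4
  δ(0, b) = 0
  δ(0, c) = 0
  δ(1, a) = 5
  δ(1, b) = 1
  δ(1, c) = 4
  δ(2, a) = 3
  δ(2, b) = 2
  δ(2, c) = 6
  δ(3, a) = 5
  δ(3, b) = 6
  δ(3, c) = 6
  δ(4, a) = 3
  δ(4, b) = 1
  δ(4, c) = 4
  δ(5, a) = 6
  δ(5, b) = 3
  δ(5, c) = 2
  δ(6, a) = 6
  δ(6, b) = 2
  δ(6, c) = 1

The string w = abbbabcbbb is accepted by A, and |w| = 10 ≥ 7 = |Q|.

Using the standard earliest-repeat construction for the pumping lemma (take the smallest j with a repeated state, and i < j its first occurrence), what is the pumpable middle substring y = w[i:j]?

b

Run of A on w = a b b b a b c b b b:
  step 0: 0  (start)
  step 1: 4  (read a: 0→4)
  step 2: 1  (read b: 4→1)
  step 3: 1  (read b: 1→1)   ← first repeat (1 seen earlier)
  step 4: 1  (read b: 1→1)
  step 5: 5  (read a: 1→5)
  step 6: 3  (read b: 5→3)
  step 7: 6  (read c: 3→6)
  step 8: 2  (read b: 6→2)
  step 9: 2  (read b: 2→2)
  step 10: 2  (read b: 2→2)

So i = 2, j = 3, giving x = w[0:2] = ab, y = w[2:3] = b, z = w[3:10] = babcbbb.
Check: |xy| = 3 ≤ 7 and |y| = 1 ≥ 1. Reading y takes A from 1 back to 1, so every xyⁱz is accepted.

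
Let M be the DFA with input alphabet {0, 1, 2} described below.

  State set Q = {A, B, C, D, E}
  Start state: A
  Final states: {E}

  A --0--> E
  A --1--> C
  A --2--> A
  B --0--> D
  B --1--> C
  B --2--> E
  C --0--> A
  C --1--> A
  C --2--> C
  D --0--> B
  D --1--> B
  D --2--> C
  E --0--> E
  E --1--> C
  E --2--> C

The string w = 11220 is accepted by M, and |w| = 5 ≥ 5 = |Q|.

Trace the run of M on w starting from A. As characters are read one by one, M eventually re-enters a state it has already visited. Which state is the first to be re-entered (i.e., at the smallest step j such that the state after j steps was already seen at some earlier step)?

State sequence: A -1-> C -1-> A -2-> A -2-> A -0-> E
First repeat at step 2: A was already visited.

The earliest repeat is at step j = 2: M is in A, which it already visited at step i = 0.
Pumping length from the standard proof: p = 5 (the number of states). The repeated state found above gives |xy| = j ≤ 5 and |y| = j − i ≥ 1.

A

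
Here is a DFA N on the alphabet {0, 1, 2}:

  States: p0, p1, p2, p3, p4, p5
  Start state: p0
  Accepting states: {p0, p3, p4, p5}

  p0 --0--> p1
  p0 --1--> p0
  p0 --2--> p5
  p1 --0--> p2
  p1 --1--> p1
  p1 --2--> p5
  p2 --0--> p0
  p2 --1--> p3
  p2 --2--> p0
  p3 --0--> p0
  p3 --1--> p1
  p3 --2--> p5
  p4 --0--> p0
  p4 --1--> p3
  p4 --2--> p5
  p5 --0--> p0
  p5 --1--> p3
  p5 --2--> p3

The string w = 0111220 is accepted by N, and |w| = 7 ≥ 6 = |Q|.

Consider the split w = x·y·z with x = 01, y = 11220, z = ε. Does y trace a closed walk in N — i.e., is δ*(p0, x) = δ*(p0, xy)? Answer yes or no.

Run of N on the first 7 characters of w = 0 1 1 1 2 2 0:
  step 0: p0  (start)
  step 1: p1  (read 0: p0→p1)
  step 2: p1  (read 1: p1→p1)
  step 3: p1  (read 1: p1→p1)
  step 4: p1  (read 1: p1→p1)
  step 5: p5  (read 2: p1→p5)
  step 6: p3  (read 2: p5→p3)
  step 7: p0  (read 0: p3→p0)

After x (step 2): p1. After xy (step 7): p0.
They differ (p1 ≠ p0), so y is not a cycle from the state after x; this split is not the one the pumping-lemma construction produces, and pumping y need not keep the string in L(N).

no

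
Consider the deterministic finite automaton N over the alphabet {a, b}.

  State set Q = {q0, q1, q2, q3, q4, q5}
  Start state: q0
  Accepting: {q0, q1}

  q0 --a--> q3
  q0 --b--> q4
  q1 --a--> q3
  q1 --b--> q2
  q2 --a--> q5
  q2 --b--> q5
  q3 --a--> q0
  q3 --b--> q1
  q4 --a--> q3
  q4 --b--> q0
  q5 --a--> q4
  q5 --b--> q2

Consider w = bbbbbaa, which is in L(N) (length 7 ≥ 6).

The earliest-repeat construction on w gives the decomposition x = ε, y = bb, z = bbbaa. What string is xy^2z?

xy^2z = ε·bb·bb·bbbaa = bbbbbbbaa.
Reading y = bb takes N from q0 back to q0, so after x·y·y the machine is still in q0, and z then leads to the accepting state q0. Hence bbbbbbbaa ∈ L(N).

bbbbbbbaa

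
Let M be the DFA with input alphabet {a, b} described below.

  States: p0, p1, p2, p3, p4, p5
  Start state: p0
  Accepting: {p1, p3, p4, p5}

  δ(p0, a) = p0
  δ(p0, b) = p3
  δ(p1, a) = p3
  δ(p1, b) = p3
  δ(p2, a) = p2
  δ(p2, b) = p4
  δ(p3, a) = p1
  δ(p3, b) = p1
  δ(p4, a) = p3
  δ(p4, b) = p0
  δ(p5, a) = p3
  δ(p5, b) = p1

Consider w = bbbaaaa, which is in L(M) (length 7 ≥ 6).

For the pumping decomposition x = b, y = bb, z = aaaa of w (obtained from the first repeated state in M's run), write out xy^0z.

baaaa

xy⁰z = xz = b·aaaa = baaaa.
Reading y = bb takes M from p3 back to p3, so after x the machine is still in p3, and z then leads to the accepting state p3. Hence baaaa ∈ L(M).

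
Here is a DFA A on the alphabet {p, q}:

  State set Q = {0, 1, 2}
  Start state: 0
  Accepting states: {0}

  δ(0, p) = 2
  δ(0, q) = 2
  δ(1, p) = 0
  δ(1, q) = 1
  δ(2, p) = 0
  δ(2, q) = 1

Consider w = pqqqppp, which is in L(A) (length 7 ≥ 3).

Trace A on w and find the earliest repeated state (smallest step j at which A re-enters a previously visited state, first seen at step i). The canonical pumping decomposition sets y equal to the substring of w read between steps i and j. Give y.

Run of A on w = p q q q p p p:
  step 0: 0  (start)
  step 1: 2  (read p: 0→2)
  step 2: 1  (read q: 2→1)
  step 3: 1  (read q: 1→1)   ← first repeat (1 seen earlier)
  step 4: 1  (read q: 1→1)
  step 5: 0  (read p: 1→0)
  step 6: 2  (read p: 0→2)
  step 7: 0  (read p: 2→0)

So i = 2, j = 3, giving x = w[0:2] = pq, y = w[2:3] = q, z = w[3:7] = qppp.
Check: |xy| = 3 ≤ 3 and |y| = 1 ≥ 1. Reading y takes A from 1 back to 1, so every xyⁱz is accepted.

q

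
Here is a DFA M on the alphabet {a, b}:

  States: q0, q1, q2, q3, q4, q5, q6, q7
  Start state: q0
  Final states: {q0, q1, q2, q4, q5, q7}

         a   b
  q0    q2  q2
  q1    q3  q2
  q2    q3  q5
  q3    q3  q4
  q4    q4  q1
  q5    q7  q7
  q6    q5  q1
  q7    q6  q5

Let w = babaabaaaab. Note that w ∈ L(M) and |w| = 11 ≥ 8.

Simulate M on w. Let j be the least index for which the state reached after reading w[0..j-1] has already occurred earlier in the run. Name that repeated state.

State sequence: q0 -b-> q2 -a-> q3 -b-> q4 -a-> q4 -a-> q4 -b-> q1 -a-> q3 -a-> q3 -a-> q3 -a-> q3 -b-> q4
First repeat at step 4: q4 was already visited.

The earliest repeat is at step j = 4: M is in q4, which it already visited at step i = 3.
With |Q| = 8, pigeonhole forces a state repeat no later than step 8; the substring read between the first and second visits to that state can be pumped.

q4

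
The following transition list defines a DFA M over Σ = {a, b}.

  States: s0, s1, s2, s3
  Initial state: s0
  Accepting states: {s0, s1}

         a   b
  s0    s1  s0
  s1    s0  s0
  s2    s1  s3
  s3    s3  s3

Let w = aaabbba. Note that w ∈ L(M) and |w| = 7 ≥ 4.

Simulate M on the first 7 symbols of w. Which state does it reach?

State sequence: s0 -a-> s1 -a-> s0 -a-> s1 -b-> s0 -b-> s0 -b-> s0 -a-> s1

After reading 7 characters, M is in state s1.

s1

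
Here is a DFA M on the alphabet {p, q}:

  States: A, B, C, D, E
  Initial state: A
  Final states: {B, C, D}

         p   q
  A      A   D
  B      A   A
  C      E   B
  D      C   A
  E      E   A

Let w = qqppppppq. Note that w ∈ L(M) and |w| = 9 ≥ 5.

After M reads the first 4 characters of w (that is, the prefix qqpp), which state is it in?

State sequence: A -q-> D -q-> A -p-> A -p-> A

After reading 4 characters, M is in state A.
(This kind of state-tracing is the core of the pumping-lemma construction: with 5 states, pigeonhole forces a repeat within the first 5 steps.)

A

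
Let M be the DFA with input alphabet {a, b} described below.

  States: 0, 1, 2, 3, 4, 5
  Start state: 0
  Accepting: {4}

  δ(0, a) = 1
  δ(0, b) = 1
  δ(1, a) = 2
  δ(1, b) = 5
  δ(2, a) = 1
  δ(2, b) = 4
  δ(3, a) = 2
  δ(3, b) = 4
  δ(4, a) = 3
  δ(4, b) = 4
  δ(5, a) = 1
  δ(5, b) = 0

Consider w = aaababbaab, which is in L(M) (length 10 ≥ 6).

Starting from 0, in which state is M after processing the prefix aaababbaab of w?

4

State sequence: 0 -a-> 1 -a-> 2 -a-> 1 -b-> 5 -a-> 1 -b-> 5 -b-> 0 -a-> 1 -a-> 2 -b-> 4

After reading 10 characters, M is in state 4.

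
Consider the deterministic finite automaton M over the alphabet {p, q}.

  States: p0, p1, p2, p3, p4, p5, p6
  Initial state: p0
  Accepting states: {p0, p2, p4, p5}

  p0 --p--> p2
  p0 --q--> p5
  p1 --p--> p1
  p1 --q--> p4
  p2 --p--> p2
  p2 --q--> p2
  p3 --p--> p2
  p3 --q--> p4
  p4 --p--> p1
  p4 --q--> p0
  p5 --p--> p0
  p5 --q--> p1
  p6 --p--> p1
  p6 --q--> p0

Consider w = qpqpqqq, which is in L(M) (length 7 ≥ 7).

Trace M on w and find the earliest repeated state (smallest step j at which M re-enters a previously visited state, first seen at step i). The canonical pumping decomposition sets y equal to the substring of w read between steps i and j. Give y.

State sequence: p0 -q-> p5 -p-> p0 -q-> p5 -p-> p0 -q-> p5 -q-> p1 -q-> p4
First repeat at step 2: p0 was already visited.

So i = 0, j = 2, giving x = w[0:0] = ε, y = w[0:2] = qp, z = w[2:7] = qpqqq.
Check: |xy| = 2 ≤ 7 and |y| = 2 ≥ 1. Reading y takes M from p0 back to p0, so every xyⁱz is accepted.
The DFA has 7 states, so the proof of the pumping lemma guarantees a repeated state among the first 7+1 visited; the segment between the two visits is the pumpable y.

qp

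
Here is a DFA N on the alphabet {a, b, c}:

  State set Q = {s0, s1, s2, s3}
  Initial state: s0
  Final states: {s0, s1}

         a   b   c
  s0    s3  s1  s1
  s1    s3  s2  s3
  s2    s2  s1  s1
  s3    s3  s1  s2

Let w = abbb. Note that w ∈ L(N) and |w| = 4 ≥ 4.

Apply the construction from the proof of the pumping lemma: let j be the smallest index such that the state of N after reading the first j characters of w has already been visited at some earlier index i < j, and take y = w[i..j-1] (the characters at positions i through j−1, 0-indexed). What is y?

bb

Run of N on w = a b b b:
  step 0: s0  (start)
  step 1: s3  (read a: s0→s3)
  step 2: s1  (read b: s3→s1)
  step 3: s2  (read b: s1→s2)
  step 4: s1  (read b: s2→s1)   ← first repeat (s1 seen earlier)

So i = 2, j = 4, giving x = w[0:2] = ab, y = w[2:4] = bb, z = w[4:4] = ε.
Check: |xy| = 4 ≤ 4 and |y| = 2 ≥ 1. Reading y takes N from s1 back to s1, so every xyⁱz is accepted.
Since N has 4 states, any run of length ≥ 4 visits 4+1 states, so by pigeonhole some state repeats within the first 4 steps — that repeat gives the pumpable loop.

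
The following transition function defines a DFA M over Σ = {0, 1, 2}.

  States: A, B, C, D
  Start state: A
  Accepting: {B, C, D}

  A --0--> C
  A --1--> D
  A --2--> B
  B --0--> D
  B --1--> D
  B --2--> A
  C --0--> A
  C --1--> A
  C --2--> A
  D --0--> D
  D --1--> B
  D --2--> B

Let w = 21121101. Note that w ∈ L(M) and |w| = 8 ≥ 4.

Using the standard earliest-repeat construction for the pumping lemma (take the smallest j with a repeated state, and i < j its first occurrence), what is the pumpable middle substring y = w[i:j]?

State sequence: A -2-> B -1-> D -1-> B -2-> A -1-> D -1-> B -0-> D -1-> B
First repeat at step 3: B was already visited.

So i = 1, j = 3, giving x = w[0:1] = 2, y = w[1:3] = 11, z = w[3:8] = 21101.
Check: |xy| = 3 ≤ 4 and |y| = 2 ≥ 1. Reading y takes M from B back to B, so every xyⁱz is accepted.

11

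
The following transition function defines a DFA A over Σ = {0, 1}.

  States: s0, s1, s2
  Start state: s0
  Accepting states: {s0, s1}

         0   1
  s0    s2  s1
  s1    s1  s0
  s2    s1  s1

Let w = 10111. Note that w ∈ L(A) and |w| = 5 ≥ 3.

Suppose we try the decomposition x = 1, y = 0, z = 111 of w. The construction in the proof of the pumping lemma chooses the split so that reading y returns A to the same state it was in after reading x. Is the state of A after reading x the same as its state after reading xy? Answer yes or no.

Run of A on the first 2 characters of w = 1 0:
  step 0: s0  (start)
  step 1: s1  (read 1: s0→s1)
  step 2: s1  (read 0: s1→s1)

After x (step 1): s1. After xy (step 2): s1.
They match, so y = 0 drives A around a cycle from s1 back to itself; pumping y any number of times keeps A in s1 before reading z, and xyⁱz ∈ L(A) for every i ≥ 0.

yes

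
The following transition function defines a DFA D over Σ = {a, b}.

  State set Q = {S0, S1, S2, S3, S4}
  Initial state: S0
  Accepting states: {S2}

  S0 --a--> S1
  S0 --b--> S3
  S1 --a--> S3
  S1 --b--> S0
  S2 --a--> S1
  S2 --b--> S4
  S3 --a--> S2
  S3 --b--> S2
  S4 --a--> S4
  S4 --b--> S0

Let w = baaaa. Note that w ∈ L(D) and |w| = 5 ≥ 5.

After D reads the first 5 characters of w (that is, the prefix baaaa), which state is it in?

State sequence: S0 -b-> S3 -a-> S2 -a-> S1 -a-> S3 -a-> S2

After reading 5 characters, D is in state S2.
(This kind of state-tracing is the core of the pumping-lemma construction: with 5 states, pigeonhole forces a repeat within the first 5 steps.)

S2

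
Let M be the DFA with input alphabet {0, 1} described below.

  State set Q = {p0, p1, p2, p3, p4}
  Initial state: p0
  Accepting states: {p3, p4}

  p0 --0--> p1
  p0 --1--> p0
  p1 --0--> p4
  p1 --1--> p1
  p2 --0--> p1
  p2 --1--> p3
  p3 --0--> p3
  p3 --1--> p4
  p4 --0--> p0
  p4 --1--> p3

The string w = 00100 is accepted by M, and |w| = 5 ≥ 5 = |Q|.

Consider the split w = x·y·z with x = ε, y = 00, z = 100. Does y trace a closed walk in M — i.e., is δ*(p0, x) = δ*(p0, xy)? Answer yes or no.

State sequence: p0 -0-> p1 -0-> p4

After x (step 0): p0. After xy (step 2): p4.
They differ (p0 ≠ p4), so y is not a cycle from the state after x; this split is not the one the pumping-lemma construction produces, and pumping y need not keep the string in L(M).

no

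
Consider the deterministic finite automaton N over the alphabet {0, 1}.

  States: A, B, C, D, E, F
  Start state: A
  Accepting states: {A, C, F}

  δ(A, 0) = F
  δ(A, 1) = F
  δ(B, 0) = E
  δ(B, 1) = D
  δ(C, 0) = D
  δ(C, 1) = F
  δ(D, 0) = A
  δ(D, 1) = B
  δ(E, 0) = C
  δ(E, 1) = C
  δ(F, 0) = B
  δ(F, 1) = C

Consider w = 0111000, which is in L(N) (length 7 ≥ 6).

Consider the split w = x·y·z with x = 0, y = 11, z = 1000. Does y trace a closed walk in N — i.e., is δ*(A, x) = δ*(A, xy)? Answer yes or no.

Run of N on the first 3 characters of w = 0 1 1:
  step 0: A  (start)
  step 1: F  (read 0: A→F)
  step 2: C  (read 1: F→C)
  step 3: F  (read 1: C→F)

After x (step 1): F. After xy (step 3): F.
They match, so y = 11 drives N around a cycle from F back to itself; pumping y any number of times keeps N in F before reading z, and xyⁱz ∈ L(N) for every i ≥ 0.

yes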